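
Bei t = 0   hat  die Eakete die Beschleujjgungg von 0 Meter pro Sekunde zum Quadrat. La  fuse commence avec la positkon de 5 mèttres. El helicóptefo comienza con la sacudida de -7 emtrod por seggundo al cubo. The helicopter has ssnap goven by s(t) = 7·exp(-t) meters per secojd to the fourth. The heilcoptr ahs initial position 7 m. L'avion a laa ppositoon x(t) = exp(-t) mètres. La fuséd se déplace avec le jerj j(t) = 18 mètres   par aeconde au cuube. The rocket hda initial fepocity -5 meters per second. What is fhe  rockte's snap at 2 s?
Starting from jerk j(t) = 18, we take 1 derivative. The derivative of jerk gives snap: s(t) = 0. From the given snap equation s(t) = 0, we substitute t = 2 to get s = 0.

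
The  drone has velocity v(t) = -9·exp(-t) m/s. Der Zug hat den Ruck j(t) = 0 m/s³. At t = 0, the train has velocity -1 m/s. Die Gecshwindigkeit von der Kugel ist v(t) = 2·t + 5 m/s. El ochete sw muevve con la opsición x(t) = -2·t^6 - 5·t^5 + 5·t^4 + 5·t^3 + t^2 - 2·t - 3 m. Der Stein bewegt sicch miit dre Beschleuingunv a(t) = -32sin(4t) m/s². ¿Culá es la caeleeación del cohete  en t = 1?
Partiendo de la posición x(t) = -2·t^6 - 5·t^5 + 5·t^4 + 5·t^3 + t^2 - 2·t - 3, tomamos 2 derivadas. La derivada de la posición da la velocidad: v(t) = -12·t^5 - 25·t^4 + 20·t^3 + 15·t^2 + 2·t - 2. Derivando la velocidad, obtenemos la aceleración: a(t) = -60·t^4 - 100·t^3 + 60·t^2 + 30·t + 2. Usando a(t) = -60·t^4 - 100·t^3 + 60·t^2 + 30·t + 2 y sustituyendo t = 1, encontramos a = -68.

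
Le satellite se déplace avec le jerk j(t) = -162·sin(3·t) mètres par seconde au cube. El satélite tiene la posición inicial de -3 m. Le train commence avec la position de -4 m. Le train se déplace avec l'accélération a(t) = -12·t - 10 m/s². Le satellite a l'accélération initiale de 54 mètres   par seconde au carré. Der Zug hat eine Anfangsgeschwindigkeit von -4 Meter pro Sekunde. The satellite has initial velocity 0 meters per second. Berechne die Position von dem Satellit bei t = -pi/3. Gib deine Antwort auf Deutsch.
Um dies zu lösen, müssen wir 3 Integrale unserer Gleichung für den Ruck j(t) = -162·sin(3·t) finden. Mit ∫j(t)dt und Anwendung von a(0) = 54, finden wir a(t) = 54·cos(3·t). Mit ∫a(t)dt und Anwendung von v(0) = 0, finden wir v(t) = 18·sin(3·t). Die Stammfunktion von der Geschwindigkeit ist die Position. Mit x(0) = -3 erhalten wir x(t) = 3 - 6·cos(3·t). Mit x(t) = 3 - 6·cos(3·t) und Einsetzen von t = -pi/3, finden wir x = 9.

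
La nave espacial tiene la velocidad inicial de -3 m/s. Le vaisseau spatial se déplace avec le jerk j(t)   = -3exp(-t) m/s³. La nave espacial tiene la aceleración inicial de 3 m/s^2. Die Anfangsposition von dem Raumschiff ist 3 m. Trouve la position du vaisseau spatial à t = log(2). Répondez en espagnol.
Para resolver esto, necesitamos tomar 3 antiderivadas de nuestra ecuación de la sacudida j(t) = -3·exp(-t). La integral de la sacudida es la aceleración. Usando a(0) = 3, obtenemos a(t) = 3·exp(-t). La antiderivada de la aceleración, con v(0) = -3, da la velocidad: v(t) = -3·exp(-t). Integrando la velocidad y usando la condición inicial x(0) = 3, obtenemos x(t) = 3·exp(-t). Usando x(t) = 3·exp(-t) y sustituyendo t = log(2), encontramos x = 3/2.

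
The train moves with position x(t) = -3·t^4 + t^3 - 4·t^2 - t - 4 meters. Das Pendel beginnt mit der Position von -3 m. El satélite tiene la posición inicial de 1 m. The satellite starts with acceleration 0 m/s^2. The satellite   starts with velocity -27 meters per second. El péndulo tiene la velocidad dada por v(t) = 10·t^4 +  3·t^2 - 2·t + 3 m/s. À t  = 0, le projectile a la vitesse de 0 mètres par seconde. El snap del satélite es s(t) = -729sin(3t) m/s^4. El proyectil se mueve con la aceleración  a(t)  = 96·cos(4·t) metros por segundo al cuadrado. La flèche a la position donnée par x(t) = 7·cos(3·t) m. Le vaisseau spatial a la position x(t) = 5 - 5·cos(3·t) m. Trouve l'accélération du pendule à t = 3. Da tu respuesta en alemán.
Ausgehend von der Geschwindigkeit v(t) = 10·t^4 + 3·t^2 - 2·t + 3, nehmen wir 1 Ableitung. Die Ableitung von der Geschwindigkeit ergibt die Beschleunigung: a(t) = 40·t^3 + 6·t - 2. Mit a(t) = 40·t^3 + 6·t - 2 und Einsetzen von t = 3, finden wir a = 1096.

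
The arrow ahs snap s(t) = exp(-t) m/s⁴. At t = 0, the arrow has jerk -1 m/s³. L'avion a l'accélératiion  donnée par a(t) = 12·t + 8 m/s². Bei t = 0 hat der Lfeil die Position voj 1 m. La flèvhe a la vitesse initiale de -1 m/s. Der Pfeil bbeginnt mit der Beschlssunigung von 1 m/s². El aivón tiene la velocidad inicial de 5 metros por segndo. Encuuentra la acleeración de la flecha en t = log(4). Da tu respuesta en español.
Partiendo del snap s(t) = exp(-t), tomamos 2 integrales. La antiderivada del snap, con j(0) = -1, da la sacudida: j(t) = -exp(-t). La antiderivada de la sacudida es la aceleración. Usando a(0) = 1, obtenemos a(t) = exp(-t). Usando a(t) = exp(-t) y sustituyendo t = log(4), encontramos a = 1/4.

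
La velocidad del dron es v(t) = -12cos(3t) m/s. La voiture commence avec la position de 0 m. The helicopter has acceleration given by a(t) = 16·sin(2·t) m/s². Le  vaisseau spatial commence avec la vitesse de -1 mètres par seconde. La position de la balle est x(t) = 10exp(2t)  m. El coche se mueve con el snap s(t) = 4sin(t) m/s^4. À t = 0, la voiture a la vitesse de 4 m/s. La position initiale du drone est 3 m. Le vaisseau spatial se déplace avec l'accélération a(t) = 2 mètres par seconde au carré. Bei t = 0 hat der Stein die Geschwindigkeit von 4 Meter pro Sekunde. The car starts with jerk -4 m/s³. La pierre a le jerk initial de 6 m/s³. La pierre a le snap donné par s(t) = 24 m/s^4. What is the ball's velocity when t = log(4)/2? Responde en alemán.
Ausgehend von der Position x(t) = 10·exp(2·t), nehmen wir 1 Ableitung. Die Ableitung von der Position ergibt die Geschwindigkeit: v(t) = 20·exp(2·t). Aus der Gleichung für die Geschwindigkeit v(t) = 20·exp(2·t), setzen wir t = log(4)/2 ein und erhalten v = 80.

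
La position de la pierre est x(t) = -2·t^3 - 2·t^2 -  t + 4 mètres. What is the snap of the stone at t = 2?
To solve this, we need to take 4 derivatives of our position equation x(t) = -2·t^3 - 2·t^2 - t + 4. Differentiating position, we get velocity: v(t) = -6·t^2 - 4·t - 1. Differentiating velocity, we get acceleration: a(t) = -12·t - 4. The derivative of acceleration gives jerk: j(t) = -12. Taking d/dt of j(t), we find s(t) = 0. We have snap s(t) = 0. Substituting t = 2: s(2) = 0.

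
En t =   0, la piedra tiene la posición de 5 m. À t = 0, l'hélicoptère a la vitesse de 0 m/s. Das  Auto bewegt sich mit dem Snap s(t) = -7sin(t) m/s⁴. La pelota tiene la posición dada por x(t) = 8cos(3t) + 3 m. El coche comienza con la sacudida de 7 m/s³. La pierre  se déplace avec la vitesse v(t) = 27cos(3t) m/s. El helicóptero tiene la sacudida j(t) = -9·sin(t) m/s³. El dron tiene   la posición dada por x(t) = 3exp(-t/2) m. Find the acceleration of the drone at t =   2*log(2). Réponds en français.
En partant de la position x(t) = 3·exp(-t/2), nous prenons 2 dérivées. En prenant d/dt de x(t), nous trouvons v(t) = -3·exp(-t/2)/2. En dérivant la vitesse, nous obtenons l'accélération: a(t) = 3·exp(-t/2)/4. De l'équation de l'accélération a(t) = 3·exp(-t/2)/4, nous substituons t = 2*log(2) pour obtenir a = 3/8.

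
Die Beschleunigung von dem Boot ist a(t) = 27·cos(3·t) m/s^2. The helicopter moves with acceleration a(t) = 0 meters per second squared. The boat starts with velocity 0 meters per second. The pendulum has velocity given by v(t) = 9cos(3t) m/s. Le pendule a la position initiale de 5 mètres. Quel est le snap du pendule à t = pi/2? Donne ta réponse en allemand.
Ausgehend von der Geschwindigkeit v(t) = 9·cos(3·t), nehmen wir 3 Ableitungen. Mit d/dt von v(t) finden wir a(t) = -27·sin(3·t). Mit d/dt von a(t) finden wir j(t) = -81·cos(3·t). Die Ableitung von dem Ruck ergibt den Snap: s(t) = 243·sin(3·t). Aus der Gleichung für den Snap s(t) = 243·sin(3·t), setzen wir t = pi/2 ein und erhalten s = -243.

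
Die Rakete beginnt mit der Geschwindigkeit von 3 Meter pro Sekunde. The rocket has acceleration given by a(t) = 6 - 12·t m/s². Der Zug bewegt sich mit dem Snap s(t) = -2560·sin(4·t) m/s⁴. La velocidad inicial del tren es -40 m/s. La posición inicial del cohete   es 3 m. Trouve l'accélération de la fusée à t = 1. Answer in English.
Using a(t) = 6 - 12·t and substituting t = 1, we find a = -6.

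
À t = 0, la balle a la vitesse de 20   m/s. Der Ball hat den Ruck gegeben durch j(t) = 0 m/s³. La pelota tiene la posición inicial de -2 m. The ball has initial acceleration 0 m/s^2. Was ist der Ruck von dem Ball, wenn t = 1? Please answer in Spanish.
Tenemos la sacudida j(t) = 0. Sustituyendo t = 1: j(1) = 0.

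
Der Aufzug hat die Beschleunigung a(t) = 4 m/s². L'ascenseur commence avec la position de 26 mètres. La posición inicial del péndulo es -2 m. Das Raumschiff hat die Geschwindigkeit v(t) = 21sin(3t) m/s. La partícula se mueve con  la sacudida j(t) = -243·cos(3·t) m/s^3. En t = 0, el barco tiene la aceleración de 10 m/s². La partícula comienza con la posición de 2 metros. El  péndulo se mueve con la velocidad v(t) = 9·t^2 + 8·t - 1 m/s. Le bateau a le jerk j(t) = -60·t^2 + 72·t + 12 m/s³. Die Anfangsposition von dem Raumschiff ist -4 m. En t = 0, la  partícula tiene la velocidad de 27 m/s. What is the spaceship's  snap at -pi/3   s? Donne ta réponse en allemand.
Wir müssen unsere Gleichung für die Geschwindigkeit v(t) = 21·sin(3·t) 3-mal ableiten. Durch Ableiten von der Geschwindigkeit erhalten wir die Beschleunigung: a(t) = 63·cos(3·t). Mit d/dt von a(t) finden wir j(t) = -189·sin(3·t). Die Ableitung von dem Ruck ergibt den Snap: s(t) = -567·cos(3·t). Mit s(t) = -567·cos(3·t) und Einsetzen von t = -pi/3, finden wir s = 567.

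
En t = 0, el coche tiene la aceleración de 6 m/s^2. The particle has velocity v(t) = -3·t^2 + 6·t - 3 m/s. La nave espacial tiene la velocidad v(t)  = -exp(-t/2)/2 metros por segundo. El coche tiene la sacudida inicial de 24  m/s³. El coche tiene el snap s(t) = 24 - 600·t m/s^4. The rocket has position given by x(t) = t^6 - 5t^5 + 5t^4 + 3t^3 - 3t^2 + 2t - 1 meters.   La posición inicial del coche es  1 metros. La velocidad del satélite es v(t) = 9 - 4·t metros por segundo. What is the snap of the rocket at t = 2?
Starting from position x(t) = t^6 - 5·t^5 + 5·t^4 + 3·t^3 - 3·t^2 + 2·t - 1, we take 4 derivatives. The derivative of position gives velocity: v(t) = 6·t^5 - 25·t^4 + 20·t^3 + 9·t^2 - 6·t + 2. Taking d/dt of v(t), we find a(t) = 30·t^4 - 100·t^3 + 60·t^2 + 18·t - 6. Taking d/dt of a(t), we find j(t) = 120·t^3 - 300·t^2 + 120·t + 18. Differentiating jerk, we get snap: s(t) = 360·t^2 - 600·t + 120. Using s(t) = 360·t^2 - 600·t + 120 and substituting t = 2, we find s = 360.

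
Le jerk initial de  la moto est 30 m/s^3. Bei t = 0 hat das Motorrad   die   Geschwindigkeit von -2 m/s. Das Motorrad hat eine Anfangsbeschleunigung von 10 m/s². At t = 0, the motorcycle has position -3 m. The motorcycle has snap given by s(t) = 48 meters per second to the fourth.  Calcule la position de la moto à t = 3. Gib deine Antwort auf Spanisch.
Partiendo del snap s(t) = 48, tomamos 4 antiderivadas. Tomando ∫s(t)dt y aplicando j(0) = 30, encontramos j(t) = 48·t + 30. Tomando ∫j(t)dt y aplicando a(0) = 10, encontramos a(t) = 24·t^2 + 30·t + 10. Tomando ∫a(t)dt y aplicando v(0) = -2, encontramos v(t) = 8·t^3 + 15·t^2 + 10·t - 2. Integrando la velocidad y usando la condición inicial x(0) = -3, obtenemos x(t) = 2·t^4 + 5·t^3 + 5·t^2 - 2·t - 3. Tenemos la posición x(t) = 2·t^4 + 5·t^3 + 5·t^2 - 2·t - 3. Sustituyendo t = 3: x(3) = 333.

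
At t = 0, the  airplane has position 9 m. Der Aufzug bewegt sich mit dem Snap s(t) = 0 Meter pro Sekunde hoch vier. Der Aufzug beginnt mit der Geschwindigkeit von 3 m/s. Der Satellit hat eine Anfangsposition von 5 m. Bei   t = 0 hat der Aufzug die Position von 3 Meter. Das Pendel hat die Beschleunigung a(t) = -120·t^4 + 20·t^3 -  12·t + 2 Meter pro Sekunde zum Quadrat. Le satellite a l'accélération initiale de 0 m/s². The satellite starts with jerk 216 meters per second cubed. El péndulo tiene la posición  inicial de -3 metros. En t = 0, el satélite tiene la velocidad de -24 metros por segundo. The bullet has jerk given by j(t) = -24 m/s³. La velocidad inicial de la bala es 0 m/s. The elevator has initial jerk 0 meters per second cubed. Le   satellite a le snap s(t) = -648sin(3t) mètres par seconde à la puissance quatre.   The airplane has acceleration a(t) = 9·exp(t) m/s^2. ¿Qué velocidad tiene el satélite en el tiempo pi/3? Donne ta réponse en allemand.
Wir müssen unsere Gleichung für den Snap s(t) = -648·sin(3·t) 3-mal integrieren. Das Integral von dem Snap ist der Ruck. Mit j(0) = 216 erhalten wir j(t) = 216·cos(3·t). Das Integral von dem Ruck, mit a(0) = 0, ergibt die Beschleunigung: a(t) = 72·sin(3·t). Durch Integration von der Beschleunigung und Verwendung der Anfangsbedingung v(0) = -24, erhalten wir v(t) = -24·cos(3·t). Aus der Gleichung für die Geschwindigkeit v(t) = -24·cos(3·t), setzen wir t = pi/3 ein und erhalten v = 24.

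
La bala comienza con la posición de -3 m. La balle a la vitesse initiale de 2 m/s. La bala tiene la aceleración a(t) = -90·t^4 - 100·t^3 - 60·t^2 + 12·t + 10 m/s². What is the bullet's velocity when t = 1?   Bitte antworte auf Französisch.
Pour résoudre ceci, nous devons prendre 1 intégrale de notre équation de l'accélération a(t) = -90·t^4 - 100·t^3 - 60·t^2 + 12·t + 10. La primitive de l'accélération est la vitesse. En utilisant v(0) = 2, nous obtenons v(t) = -18·t^5 - 25·t^4 - 20·t^3 + 6·t^2 + 10·t + 2. En utilisant v(t) = -18·t^5 - 25·t^4 - 20·t^3 + 6·t^2 + 10·t + 2 et en substituant t = 1, nous trouvons v = -45.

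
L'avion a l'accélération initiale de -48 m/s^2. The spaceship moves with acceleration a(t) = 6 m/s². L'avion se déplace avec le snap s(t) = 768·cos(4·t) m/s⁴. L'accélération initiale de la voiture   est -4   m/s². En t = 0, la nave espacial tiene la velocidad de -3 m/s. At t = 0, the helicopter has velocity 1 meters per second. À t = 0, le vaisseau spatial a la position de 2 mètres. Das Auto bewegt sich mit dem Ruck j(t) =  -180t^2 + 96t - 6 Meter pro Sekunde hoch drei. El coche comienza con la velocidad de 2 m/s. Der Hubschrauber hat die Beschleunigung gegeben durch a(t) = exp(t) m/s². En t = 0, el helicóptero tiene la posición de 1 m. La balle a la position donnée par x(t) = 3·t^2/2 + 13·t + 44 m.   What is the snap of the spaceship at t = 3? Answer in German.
Um dies zu lösen, müssen wir 2 Ableitungen unserer Gleichung für die Beschleunigung a(t) = 6 nehmen. Die Ableitung von der Beschleunigung ergibt den Ruck: j(t) = 0. Durch Ableiten von dem Ruck erhalten wir den Snap: s(t) = 0. Wir haben den Snap s(t) = 0. Durch Einsetzen von t = 3: s(3) = 0.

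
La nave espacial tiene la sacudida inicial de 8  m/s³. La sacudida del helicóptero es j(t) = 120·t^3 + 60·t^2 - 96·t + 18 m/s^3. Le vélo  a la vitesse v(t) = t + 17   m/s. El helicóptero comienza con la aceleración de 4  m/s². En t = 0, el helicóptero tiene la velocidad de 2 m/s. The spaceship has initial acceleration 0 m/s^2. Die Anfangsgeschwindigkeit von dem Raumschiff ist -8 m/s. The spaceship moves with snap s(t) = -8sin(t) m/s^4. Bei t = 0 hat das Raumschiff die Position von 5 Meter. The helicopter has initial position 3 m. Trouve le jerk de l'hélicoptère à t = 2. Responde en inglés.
We have jerk j(t) = 120·t^3 + 60·t^2 - 96·t + 18. Substituting t = 2: j(2) = 1026.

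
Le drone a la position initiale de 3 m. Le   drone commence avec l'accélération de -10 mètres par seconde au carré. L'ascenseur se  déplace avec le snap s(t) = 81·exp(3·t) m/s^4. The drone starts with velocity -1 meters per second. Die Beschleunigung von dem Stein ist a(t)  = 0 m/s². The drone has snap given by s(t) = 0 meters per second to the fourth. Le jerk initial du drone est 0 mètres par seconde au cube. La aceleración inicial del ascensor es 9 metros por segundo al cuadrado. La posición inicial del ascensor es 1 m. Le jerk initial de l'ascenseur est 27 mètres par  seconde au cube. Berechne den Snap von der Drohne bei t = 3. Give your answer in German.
Wir haben den Snap s(t) = 0. Durch Einsetzen von t = 3: s(3) = 0.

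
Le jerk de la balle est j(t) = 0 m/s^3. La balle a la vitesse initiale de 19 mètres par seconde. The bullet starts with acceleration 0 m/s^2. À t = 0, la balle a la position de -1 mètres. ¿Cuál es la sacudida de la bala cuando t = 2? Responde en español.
De la ecuación de la sacudida j(t) = 0, sustituimos t = 2 para obtener j = 0.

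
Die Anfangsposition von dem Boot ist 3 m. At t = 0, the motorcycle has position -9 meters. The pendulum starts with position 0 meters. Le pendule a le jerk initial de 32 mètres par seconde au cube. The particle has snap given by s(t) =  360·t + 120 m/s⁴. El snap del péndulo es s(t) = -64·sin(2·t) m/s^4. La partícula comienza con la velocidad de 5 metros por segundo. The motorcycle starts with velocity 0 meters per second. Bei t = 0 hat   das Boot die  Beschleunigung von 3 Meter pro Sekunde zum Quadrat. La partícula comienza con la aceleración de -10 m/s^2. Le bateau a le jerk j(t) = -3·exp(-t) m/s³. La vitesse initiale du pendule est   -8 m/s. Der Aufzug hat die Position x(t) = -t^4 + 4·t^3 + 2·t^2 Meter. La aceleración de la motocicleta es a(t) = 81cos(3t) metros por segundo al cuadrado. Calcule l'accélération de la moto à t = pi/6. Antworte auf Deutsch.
Aus der Gleichung für die Beschleunigung a(t) = 81·cos(3·t), setzen wir t = pi/6 ein und erhalten a = 0.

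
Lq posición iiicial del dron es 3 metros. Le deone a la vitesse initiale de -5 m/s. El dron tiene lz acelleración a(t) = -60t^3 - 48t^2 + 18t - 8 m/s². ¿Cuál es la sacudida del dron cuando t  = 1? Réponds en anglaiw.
We must differentiate our acceleration equation a(t) = -60·t^3 - 48·t^2 + 18·t - 8 1 time. The derivative of acceleration gives jerk: j(t) = -180·t^2 - 96·t + 18. We have jerk j(t) = -180·t^2 - 96·t + 18. Substituting t = 1: j(1) = -258.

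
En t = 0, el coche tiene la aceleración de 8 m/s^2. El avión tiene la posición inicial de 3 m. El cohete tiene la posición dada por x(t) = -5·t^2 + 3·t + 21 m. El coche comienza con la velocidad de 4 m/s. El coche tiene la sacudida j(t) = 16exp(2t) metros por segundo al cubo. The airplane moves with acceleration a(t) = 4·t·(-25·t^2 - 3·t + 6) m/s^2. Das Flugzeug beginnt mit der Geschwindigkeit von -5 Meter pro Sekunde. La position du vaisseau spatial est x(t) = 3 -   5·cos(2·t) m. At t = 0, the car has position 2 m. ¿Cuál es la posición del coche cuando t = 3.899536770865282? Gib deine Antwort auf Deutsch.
Wir müssen unsere Gleichung für den Ruck j(t) = 16·exp(2·t) 3-mal integrieren. Mit ∫j(t)dt und Anwendung von a(0) = 8, finden wir a(t) = 8·exp(2·t). Mit ∫a(t)dt und Anwendung von v(0) = 4, finden wir v(t) = 4·exp(2·t). Durch Integration von der Geschwindigkeit und Verwendung der Anfangsbedingung x(0) = 2, erhalten wir x(t) = 2·exp(2·t). Mit x(t) = 2·exp(2·t) und Einsetzen von t = 3.899536770865282, finden wir x = 4876.68381766259.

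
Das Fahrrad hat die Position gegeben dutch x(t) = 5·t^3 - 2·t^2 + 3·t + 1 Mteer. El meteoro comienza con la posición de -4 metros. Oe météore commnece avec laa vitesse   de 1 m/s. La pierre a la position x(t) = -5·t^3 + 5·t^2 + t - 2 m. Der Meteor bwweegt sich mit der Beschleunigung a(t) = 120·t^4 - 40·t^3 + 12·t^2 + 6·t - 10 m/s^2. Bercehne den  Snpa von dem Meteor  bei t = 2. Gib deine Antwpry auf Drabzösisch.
Nous devons dériver notre équation de l'accélération a(t) = 120·t^4 - 40·t^3 + 12·t^2 + 6·t - 10 2 fois. La dérivée de l'accélération donne le jerk: j(t) = 480·t^3 - 120·t^2 + 24·t + 6. La dérivée du jerk donne le snap: s(t) = 1440·t^2 - 240·t + 24. Nous avons le snap s(t) = 1440·t^2 - 240·t + 24. En substituant t = 2: s(2) = 5304.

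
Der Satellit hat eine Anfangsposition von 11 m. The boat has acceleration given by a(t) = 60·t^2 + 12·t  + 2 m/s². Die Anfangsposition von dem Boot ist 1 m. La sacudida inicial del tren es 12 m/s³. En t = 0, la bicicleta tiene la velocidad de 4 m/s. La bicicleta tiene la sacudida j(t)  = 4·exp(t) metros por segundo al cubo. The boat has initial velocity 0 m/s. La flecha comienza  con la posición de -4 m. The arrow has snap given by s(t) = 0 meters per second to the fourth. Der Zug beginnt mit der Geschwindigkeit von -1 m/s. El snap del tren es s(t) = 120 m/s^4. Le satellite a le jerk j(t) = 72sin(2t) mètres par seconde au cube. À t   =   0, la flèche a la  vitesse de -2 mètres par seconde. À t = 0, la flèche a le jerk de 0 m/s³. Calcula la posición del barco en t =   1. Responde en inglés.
To find the answer, we compute 2 integrals of a(t) = 60·t^2 + 12·t + 2. The integral of acceleration, with v(0) = 0, gives velocity: v(t) = 2·t·(10·t^2 + 3·t + 1). Taking ∫v(t)dt and applying x(0) = 1, we find x(t) = 5·t^4 + 2·t^3 + t^2 + 1. We have position x(t) = 5·t^4 + 2·t^3 + t^2 + 1. Substituting t = 1: x(1) = 9.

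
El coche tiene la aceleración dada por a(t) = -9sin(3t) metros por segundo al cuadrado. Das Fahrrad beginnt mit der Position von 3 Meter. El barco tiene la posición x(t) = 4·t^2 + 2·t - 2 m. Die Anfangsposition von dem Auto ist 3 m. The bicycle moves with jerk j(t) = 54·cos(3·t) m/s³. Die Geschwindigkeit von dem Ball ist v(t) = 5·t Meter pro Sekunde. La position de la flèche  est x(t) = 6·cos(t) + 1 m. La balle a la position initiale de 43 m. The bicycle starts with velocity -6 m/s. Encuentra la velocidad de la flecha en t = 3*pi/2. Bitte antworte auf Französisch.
En partant de la position x(t) = 6·cos(t) + 1, nous prenons 1 dérivée. La dérivée de la position donne la vitesse: v(t) = -6·sin(t). Nous avons la vitesse v(t) = -6·sin(t). En substituant t = 3*pi/2: v(3*pi/2) = 6.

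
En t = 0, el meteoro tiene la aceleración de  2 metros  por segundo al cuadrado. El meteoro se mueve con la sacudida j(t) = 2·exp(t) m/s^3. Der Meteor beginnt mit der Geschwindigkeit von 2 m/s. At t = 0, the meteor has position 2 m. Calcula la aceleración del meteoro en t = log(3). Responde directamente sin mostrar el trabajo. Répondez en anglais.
The acceleration at t = log(3) is a = 6.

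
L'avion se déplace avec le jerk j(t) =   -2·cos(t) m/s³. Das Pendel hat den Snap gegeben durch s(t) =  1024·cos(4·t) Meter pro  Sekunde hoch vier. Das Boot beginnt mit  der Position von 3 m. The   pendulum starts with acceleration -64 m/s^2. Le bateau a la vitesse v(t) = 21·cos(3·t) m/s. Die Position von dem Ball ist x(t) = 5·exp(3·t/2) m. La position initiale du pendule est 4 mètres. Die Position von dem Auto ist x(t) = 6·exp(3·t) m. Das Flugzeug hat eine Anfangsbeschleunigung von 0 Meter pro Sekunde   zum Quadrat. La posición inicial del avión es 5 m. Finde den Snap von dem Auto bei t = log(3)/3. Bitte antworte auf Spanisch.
Partiendo de la posición x(t) = 6·exp(3·t), tomamos 4 derivadas. Tomando d/dt de x(t), encontramos v(t) = 18·exp(3·t). Tomando d/dt de v(t), encontramos a(t) = 54·exp(3·t). Tomando d/dt de a(t), encontramos j(t) = 162·exp(3·t). La derivada de la sacudida da el snap: s(t) = 486·exp(3·t). De la ecuación del snap s(t) = 486·exp(3·t), sustituimos t = log(3)/3 para obtener s = 1458.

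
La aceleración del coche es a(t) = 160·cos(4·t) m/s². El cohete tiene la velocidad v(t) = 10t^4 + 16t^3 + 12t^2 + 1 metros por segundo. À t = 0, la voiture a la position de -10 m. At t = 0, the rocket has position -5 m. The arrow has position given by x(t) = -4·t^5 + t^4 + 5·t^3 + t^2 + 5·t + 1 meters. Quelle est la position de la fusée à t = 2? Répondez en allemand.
Wir müssen die Stammfunktion unserer Gleichung für die Geschwindigkeit v(t) = 10·t^4 + 16·t^3 + 12·t^2 + 1 1-mal finden. Mit ∫v(t)dt und Anwendung von x(0) = -5, finden wir x(t) = 2·t^5 + 4·t^4 + 4·t^3 + t - 5. Wir haben die Position x(t) = 2·t^5 + 4·t^4 + 4·t^3 + t - 5. Durch Einsetzen von t = 2: x(2) = 157.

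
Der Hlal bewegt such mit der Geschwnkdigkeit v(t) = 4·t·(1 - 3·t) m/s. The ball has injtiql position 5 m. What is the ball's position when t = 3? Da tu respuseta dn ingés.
We must find the antiderivative of our velocity equation v(t) = 4·t·(1 - 3·t) 1 time. Taking ∫v(t)dt and applying x(0) = 5, we find x(t) = -4·t^3 + 2·t^2 + 5. Using x(t) = -4·t^3 + 2·t^2 + 5 and substituting t = 3, we find x = -85.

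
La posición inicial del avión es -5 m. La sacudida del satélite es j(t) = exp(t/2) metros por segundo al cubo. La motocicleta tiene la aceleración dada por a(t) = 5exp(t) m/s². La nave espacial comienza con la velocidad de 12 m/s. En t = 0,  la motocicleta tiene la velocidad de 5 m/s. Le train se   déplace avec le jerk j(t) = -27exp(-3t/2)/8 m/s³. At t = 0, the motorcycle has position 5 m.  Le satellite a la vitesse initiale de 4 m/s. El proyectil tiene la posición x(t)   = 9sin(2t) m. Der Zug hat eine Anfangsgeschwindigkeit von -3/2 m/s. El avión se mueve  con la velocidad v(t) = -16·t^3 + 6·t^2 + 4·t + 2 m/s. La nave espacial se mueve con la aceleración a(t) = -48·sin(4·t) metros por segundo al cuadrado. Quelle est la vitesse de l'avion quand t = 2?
De l'équation de la vitesse v(t) = -16·t^3 + 6·t^2 + 4·t + 2, nous substituons t = 2 pour obtenir v = -94.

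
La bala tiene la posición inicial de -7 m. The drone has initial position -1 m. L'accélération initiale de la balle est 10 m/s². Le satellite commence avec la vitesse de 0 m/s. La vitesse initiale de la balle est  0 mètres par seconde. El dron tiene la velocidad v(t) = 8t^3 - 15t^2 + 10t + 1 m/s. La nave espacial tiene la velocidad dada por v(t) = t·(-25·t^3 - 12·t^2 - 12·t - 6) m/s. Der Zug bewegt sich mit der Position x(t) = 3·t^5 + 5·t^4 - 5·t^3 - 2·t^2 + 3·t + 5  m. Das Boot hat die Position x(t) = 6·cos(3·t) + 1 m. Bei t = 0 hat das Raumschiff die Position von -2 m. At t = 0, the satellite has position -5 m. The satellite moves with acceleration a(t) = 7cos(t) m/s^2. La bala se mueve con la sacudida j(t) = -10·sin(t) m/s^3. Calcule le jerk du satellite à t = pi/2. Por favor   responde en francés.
Pour résoudre ceci, nous devons prendre 1 dérivée de notre équation de l'accélération a(t) = 7·cos(t). En dérivant l'accélération, nous obtenons le jerk: j(t) = -7·sin(t). Nous avons le jerk j(t) = -7·sin(t). En substituant t = pi/2: j(pi/2) = -7.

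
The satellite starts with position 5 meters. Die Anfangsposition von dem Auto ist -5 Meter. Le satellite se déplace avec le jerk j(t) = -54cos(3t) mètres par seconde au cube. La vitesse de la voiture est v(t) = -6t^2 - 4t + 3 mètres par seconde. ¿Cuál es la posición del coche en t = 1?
Necesitamos integrar nuestra ecuación de la velocidad v(t) = -6·t^2 - 4·t + 3 1 vez. La antiderivada de la velocidad, con x(0) = -5, da la posición: x(t) = -2·t^3 - 2·t^2 + 3·t - 5. Tenemos la posición x(t) = -2·t^3 - 2·t^2 + 3·t - 5. Sustituyendo t = 1: x(1) = -6.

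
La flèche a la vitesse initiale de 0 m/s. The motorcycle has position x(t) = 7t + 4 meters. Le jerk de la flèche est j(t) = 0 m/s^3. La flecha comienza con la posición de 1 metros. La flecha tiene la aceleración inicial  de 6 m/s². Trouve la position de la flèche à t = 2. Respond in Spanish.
Necesitamos integrar nuestra ecuación de la sacudida j(t) = 0 3 veces. La antiderivada de la sacudida es la aceleración. Usando a(0) = 6, obtenemos a(t) = 6. La antiderivada de la aceleración, con v(0) = 0, da la velocidad: v(t) = 6·t. Tomando ∫v(t)dt y aplicando x(0) = 1, encontramos x(t) = 3·t^2 + 1. Tenemos la posición x(t) = 3·t^2 + 1. Sustituyendo t = 2: x(2) = 13.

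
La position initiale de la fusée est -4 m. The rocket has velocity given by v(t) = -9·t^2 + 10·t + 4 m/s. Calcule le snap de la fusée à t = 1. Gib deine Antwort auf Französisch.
Nous devons dériver notre équation de la vitesse v(t) = -9·t^2 + 10·t + 4 3 fois. En prenant d/dt de v(t), nous trouvons a(t) = 10 - 18·t. En dérivant l'accélération, nous obtenons le jerk: j(t) = -18. En prenant d/dt de j(t), nous trouvons s(t) = 0. De l'équation du snap s(t) = 0, nous substituons t = 1 pour obtenir s = 0.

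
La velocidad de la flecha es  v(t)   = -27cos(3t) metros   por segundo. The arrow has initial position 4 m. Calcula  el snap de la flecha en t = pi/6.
Partiendo de la velocidad v(t) = -27·cos(3·t), tomamos 3 derivadas. Tomando d/dt de v(t), encontramos a(t) = 81·sin(3·t). Derivando la aceleración, obtenemos la sacudida: j(t) = 243·cos(3·t). La derivada de la sacudida da el snap: s(t) = -729·sin(3·t). Tenemos el snap s(t) = -729·sin(3·t). Sustituyendo t = pi/6: s(pi/6) = -729.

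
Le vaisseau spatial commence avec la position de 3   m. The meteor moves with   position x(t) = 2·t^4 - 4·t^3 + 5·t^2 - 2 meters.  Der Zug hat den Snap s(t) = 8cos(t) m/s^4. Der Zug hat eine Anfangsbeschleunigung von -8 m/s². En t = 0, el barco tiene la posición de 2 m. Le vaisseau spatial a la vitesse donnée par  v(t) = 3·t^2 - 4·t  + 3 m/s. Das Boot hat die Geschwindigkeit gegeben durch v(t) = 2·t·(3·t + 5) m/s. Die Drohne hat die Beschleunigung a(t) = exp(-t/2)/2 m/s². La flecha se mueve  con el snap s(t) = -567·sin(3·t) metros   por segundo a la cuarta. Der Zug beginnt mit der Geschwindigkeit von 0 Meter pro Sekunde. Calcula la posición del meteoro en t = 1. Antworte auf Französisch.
En utilisant x(t) = 2·t^4 - 4·t^3 + 5·t^2 - 2 et en substituant t = 1, nous trouvons x = 1.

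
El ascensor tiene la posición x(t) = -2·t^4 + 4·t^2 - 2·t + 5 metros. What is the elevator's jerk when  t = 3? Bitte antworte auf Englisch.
Starting from position x(t) = -2·t^4 + 4·t^2 - 2·t + 5, we take 3 derivatives. Taking d/dt of x(t), we find v(t) = -8·t^3 + 8·t - 2. Taking d/dt of v(t), we find a(t) = 8 - 24·t^2. Taking d/dt of a(t), we find j(t) = -48·t. From the given jerk equation j(t) = -48·t, we substitute t = 3 to get j = -144.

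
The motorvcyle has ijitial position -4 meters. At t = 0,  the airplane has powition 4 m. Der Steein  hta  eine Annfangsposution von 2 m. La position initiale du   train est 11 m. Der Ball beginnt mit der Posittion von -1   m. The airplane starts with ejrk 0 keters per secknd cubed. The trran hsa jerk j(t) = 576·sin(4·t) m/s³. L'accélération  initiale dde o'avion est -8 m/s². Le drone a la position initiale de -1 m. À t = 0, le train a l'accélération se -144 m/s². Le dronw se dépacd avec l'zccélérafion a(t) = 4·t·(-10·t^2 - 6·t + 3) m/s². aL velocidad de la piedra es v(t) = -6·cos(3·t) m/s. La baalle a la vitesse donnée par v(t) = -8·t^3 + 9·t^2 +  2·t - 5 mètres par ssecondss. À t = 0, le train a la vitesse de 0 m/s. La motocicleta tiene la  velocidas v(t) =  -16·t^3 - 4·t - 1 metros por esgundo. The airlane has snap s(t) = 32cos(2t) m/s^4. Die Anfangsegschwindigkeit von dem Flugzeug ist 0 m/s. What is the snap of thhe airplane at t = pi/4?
Using s(t) = 32·cos(2·t) and substituting t = pi/4, we find s = 0.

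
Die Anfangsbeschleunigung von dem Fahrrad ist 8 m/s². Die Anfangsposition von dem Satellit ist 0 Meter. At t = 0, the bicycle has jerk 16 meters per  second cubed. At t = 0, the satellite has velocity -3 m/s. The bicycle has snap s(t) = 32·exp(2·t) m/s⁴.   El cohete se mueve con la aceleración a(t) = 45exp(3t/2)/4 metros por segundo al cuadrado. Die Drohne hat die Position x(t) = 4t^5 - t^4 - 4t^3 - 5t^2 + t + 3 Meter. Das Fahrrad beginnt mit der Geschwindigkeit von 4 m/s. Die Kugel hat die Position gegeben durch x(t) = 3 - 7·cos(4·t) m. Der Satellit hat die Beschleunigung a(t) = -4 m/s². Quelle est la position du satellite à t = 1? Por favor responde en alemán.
Um dies zu lösen, müssen wir 2 Integrale unserer Gleichung für die Beschleunigung a(t) = -4 finden. Mit ∫a(t)dt und Anwendung von v(0) = -3, finden wir v(t) = -4·t - 3. Das Integral von der Geschwindigkeit ist die Position. Mit x(0) = 0 erhalten wir x(t) = -2·t^2 - 3·t. Mit x(t) = -2·t^2 - 3·t und Einsetzen von t = 1, finden wir x = -5.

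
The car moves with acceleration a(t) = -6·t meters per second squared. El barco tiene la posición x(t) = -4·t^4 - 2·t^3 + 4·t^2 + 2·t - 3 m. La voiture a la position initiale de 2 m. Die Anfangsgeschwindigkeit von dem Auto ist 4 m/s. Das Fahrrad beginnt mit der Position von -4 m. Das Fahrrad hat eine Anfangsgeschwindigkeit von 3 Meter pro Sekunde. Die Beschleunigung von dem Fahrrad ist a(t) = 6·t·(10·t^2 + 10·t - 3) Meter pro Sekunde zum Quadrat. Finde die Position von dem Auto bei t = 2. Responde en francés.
En partant de l'accélération a(t) = -6·t, nous prenons 2 intégrales. La primitive de l'accélération, avec v(0) = 4, donne la vitesse: v(t) = 4 - 3·t^2. L'intégrale de la vitesse est la position. En utilisant x(0) = 2, nous obtenons x(t) = -t^3 + 4·t + 2. En utilisant x(t) = -t^3 + 4·t + 2 et en substituant t = 2, nous trouvons x = 2.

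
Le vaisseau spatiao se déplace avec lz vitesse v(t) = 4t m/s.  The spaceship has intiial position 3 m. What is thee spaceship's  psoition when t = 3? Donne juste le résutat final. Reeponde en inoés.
x(3) = 21.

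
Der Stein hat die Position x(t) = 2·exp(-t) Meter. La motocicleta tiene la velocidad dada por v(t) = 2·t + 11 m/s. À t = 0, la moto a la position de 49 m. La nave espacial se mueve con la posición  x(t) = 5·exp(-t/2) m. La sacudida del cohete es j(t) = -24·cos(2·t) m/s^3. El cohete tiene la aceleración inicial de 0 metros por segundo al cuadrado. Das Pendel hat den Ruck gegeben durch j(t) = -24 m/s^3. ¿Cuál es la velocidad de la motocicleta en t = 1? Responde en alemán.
Wir haben die Geschwindigkeit v(t) = 2·t + 11. Durch Einsetzen von t = 1: v(1) = 13.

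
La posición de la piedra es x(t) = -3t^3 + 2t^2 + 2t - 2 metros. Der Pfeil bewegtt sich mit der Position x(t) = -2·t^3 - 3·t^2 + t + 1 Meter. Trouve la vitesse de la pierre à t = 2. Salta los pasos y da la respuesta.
À t = 2, v = -26.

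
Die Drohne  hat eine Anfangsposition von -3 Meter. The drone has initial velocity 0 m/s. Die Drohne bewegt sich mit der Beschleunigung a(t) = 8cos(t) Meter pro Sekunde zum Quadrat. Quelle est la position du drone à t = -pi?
En partant de l'accélération a(t) = 8·cos(t), nous prenons 2 intégrales. En intégrant l'accélération et en utilisant la condition initiale v(0) = 0, nous obtenons v(t) = 8·sin(t). L'intégrale de la vitesse, avec x(0) = -3, donne la position: x(t) = 5 - 8·cos(t). Nous avons la position x(t) = 5 - 8·cos(t). En substituant t = -pi: x(-pi) = 13.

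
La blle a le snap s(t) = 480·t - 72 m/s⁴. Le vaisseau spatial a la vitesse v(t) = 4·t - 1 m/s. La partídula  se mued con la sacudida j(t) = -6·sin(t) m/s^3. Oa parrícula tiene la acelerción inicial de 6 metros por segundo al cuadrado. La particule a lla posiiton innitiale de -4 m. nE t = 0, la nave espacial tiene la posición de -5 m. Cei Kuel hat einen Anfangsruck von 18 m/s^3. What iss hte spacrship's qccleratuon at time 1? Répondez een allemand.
Ausgehend von der Geschwindigkeit v(t) = 4·t - 1, nehmen wir 1 Ableitung. Die Ableitung von der Geschwindigkeit ergibt die Beschleunigung: a(t) = 4. Wir haben die Beschleunigung a(t) = 4. Durch Einsetzen von t = 1: a(1) = 4.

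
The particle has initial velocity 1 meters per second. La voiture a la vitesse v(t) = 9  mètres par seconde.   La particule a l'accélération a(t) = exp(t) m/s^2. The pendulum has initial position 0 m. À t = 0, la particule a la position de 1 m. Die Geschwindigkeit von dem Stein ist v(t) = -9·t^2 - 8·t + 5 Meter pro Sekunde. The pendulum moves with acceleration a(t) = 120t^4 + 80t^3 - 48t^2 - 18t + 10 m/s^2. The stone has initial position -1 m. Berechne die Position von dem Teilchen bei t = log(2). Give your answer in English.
We must find the antiderivative of our acceleration equation a(t) = exp(t) 2 times. Integrating acceleration and using the initial condition v(0) = 1, we get v(t) = exp(t). Taking ∫v(t)dt and applying x(0) = 1, we find x(t) = exp(t). We have position x(t) = exp(t). Substituting t = log(2): x(log(2)) = 2.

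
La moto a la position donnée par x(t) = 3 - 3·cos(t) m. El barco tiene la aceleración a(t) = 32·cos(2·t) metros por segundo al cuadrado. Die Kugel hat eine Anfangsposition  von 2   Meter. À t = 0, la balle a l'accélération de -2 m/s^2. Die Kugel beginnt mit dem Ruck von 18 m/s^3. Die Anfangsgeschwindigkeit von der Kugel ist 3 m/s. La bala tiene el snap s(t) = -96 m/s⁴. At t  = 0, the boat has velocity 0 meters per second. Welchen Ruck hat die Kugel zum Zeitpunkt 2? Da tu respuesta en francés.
Nous devons intégrer notre équation du snap s(t) = -96 1 fois. En prenant ∫s(t)dt et en appliquant j(0) = 18, nous trouvons j(t) = 18 - 96·t. Nous avons le jerk j(t) = 18 - 96·t. En substituant t = 2: j(2) = -174.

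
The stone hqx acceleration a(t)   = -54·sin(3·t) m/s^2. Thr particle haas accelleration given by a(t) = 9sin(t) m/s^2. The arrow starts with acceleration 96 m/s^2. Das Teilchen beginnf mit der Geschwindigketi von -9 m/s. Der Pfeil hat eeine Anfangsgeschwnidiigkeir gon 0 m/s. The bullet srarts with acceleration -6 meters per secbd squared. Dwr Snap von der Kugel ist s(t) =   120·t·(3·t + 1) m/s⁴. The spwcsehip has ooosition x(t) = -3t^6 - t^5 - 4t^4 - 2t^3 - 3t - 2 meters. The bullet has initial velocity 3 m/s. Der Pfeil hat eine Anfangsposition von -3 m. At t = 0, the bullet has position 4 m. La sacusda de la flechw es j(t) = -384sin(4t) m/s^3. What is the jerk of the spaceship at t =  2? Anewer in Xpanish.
Para resolver esto, necesitamos tomar 3 derivadas de nuestra ecuación de la posición x(t) = -3·t^6 - t^5 - 4·t^4 - 2·t^3 - 3·t - 2. Tomando d/dt de x(t), encontramos v(t) = -18·t^5 - 5·t^4 - 16·t^3 - 6·t^2 - 3. Tomando d/dt de v(t), encontramos a(t) = -90·t^4 - 20·t^3 - 48·t^2 - 12·t. Tomando d/dt de a(t), encontramos j(t) = -360·t^3 - 60·t^2 - 96·t - 12. Usando j(t) = -360·t^3 - 60·t^2 - 96·t - 12 y sustituyendo t = 2, encontramos j = -3324.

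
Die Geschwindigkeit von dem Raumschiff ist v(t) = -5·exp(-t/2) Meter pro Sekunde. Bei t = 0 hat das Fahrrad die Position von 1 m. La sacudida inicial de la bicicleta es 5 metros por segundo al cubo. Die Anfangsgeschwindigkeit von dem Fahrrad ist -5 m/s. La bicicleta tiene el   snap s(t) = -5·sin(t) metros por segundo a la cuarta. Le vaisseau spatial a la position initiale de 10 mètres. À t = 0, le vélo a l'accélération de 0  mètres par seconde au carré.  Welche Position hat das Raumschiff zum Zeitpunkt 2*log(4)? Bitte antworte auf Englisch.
To find the answer, we compute 1 integral of v(t) = -5·exp(-t/2). The integral of velocity, with x(0) = 10, gives position: x(t) = 10·exp(-t/2). Using x(t) = 10·exp(-t/2) and substituting t = 2*log(4), we find x = 5/2.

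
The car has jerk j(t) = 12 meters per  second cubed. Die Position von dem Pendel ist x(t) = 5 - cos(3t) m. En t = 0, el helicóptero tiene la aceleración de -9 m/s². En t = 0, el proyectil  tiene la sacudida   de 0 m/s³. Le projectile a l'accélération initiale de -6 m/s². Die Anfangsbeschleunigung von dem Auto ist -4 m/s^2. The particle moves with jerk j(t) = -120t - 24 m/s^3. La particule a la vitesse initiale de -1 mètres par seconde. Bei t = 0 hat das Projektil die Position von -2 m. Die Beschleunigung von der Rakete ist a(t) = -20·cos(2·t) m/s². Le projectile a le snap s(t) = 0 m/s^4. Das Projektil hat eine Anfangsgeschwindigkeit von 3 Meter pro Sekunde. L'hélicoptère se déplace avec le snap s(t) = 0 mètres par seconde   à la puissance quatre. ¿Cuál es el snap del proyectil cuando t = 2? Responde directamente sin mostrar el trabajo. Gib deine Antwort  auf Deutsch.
Der Snap bei t = 2 ist s = 0.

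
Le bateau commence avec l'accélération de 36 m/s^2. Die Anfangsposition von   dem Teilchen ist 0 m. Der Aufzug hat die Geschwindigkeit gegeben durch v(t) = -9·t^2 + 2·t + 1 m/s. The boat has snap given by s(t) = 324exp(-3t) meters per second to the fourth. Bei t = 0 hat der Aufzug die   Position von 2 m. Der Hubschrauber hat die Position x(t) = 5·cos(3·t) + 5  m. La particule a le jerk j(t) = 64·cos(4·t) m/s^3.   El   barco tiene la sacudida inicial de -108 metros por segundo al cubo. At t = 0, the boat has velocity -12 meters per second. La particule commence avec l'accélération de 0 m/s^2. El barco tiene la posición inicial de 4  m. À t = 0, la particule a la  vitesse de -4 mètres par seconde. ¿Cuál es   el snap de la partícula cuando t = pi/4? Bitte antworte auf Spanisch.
Partiendo de la sacudida j(t) = 64·cos(4·t), tomamos 1 derivada. Derivando la sacudida, obtenemos el snap: s(t) = -256·sin(4·t). Usando s(t) = -256·sin(4·t) y sustituyendo t = pi/4, encontramos s = 0.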